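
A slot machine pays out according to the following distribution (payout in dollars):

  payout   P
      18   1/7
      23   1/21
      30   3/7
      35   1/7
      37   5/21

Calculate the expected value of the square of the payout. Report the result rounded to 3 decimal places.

E[X²] = (1/7)·324 + (1/21)·529 + (3/7)·900 + (1/7)·1225 + (5/21)·1369
     = 6707/7 ≈ 958.143

958.143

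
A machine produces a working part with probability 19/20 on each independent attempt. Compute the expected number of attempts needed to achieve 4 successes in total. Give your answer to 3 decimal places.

4.211

By linearity (sum of 4 independent geometric waits), E[trials] = 4/p = 4/(19/20) = 80/19.
≈ 4.211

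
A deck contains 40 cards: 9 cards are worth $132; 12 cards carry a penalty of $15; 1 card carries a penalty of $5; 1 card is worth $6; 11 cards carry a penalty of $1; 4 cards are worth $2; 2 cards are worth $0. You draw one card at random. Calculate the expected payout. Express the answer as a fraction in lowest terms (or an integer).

E[payout] = (9/40)·132 + (12/40)·(-15) + (1/40)·(-5) + (1/40)·6 + (11/40)·(-1) + (4/40)·2 + (2/40)·0 = 503/20

503/20 dollars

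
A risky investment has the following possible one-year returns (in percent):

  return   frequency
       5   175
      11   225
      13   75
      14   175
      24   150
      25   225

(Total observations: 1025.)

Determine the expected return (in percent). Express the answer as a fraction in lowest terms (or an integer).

640/41

Total = 1025, so P(return=5) = 175/1025, etc.
E[X] = (7/41)·5 + (9/41)·11 + (3/41)·13 + (7/41)·14 + (6/41)·24 + (9/41)·25
     = 640/41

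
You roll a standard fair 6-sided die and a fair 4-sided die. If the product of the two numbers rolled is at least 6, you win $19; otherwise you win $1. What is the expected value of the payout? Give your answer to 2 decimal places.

$12.25

E[payout] = (3/8)·1 + (5/8)·19 = 49/4
≈ $12.25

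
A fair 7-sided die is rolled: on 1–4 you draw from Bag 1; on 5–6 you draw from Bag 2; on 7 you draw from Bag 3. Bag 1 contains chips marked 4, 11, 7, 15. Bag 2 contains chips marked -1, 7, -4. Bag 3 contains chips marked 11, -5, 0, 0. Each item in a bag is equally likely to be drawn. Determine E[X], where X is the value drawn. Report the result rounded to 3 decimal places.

5.690

E[X | Bag 1] = (4 + 11 + 7 + 15)/4 = 37/4
E[X | Bag 2] = (-1 + 7 − 4)/3 = 2/3
E[X | Bag 3] = (11 − 5 + 0 + 0)/4 = 3/2
E[X] = (4/7)·37/4 + (2/7)·2/3 + (1/7)·3/2 = 239/42 ≈ 5.690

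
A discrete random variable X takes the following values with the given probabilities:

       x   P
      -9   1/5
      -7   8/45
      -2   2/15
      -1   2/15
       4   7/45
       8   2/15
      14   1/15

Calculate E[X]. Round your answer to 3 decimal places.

-0.822

E[X] = (1/5)·(-9) + (8/45)·(-7) + (2/15)·(-2) + (2/15)·(-1) + (7/45)·4 + (2/15)·8 + (1/15)·14
     = -37/45 ≈ -0.822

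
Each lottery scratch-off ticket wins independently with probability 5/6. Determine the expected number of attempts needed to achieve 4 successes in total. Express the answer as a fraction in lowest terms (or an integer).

By linearity (sum of 4 independent geometric waits), E[trials] = 4/p = 4/(5/6) = 24/5.

24/5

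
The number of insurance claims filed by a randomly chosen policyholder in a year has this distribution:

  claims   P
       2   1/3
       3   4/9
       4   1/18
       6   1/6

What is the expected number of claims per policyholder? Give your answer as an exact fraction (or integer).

29/9

E[X] = (1/3)·2 + (4/9)·3 + (1/18)·4 + (1/6)·6
     = 29/9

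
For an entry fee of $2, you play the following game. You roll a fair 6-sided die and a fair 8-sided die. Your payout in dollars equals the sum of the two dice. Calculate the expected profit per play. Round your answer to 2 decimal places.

$6.00

Distribution of the sum of the two dice: 2 w.p. 1/48, 3 w.p. 1/24, 4 w.p. 1/16, 5 w.p. 1/12, 6 w.p. 5/48, 7 w.p. 1/8, …
E[payout] = (1/48)·2 + (1/24)·3 + (1/16)·4 + (1/12)·5 + (5/48)·6 + (1/8)·7 + (1/8)·8 + (1/8)·9 + (5/48)·10 + (1/12)·11 + (1/16)·12 + (1/24)·13 + (1/48)·14 = 8
Expected profit = 8 − 2 = 6 ≈ $6.00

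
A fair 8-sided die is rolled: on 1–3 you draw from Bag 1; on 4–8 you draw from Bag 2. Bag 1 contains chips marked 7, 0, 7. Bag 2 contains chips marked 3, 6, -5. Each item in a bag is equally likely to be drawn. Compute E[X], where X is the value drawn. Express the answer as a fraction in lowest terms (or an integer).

E[X | Bag 1] = (7 + 0 + 7)/3 = 14/3
E[X | Bag 2] = (3 + 6 − 5)/3 = 4/3
E[X] = (3/8)·14/3 + (5/8)·4/3 = 31/12

31/12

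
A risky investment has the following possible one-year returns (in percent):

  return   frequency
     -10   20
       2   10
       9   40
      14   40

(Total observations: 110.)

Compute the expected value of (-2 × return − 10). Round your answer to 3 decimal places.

Total = 110, so P(return=-10) = 20/110, etc.
E[-2x-10] = (2/11)·10 + (1/11)·(-14) + (4/11)·(-28) + (4/11)·(-38)
     = -258/11 ≈ -23.455

-23.455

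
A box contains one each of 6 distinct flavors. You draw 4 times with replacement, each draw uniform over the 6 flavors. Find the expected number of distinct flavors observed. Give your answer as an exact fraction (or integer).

671/216

Let Xⱼ=1 if type j appears at least once. P(Xⱼ=1) = 1 − ((6−1)/6)^4 = 671/1296.
E[#distinct] = 6·671/1296 = 671/216.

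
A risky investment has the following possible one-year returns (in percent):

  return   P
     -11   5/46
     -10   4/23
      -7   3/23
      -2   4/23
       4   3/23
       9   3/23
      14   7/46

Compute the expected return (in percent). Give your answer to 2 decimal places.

-0.37

E[X] = (5/46)·(-11) + (4/23)·(-10) + (3/23)·(-7) + (4/23)·(-2) + (3/23)·4 + (3/23)·9 + (7/46)·14
     = -17/46 ≈ -0.37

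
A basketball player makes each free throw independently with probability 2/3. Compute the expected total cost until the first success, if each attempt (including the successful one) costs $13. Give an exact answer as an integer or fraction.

39/2 dollars

E[#attempts] = 1/p = 3/2; E[cost] = 13·3/2 = 39/2.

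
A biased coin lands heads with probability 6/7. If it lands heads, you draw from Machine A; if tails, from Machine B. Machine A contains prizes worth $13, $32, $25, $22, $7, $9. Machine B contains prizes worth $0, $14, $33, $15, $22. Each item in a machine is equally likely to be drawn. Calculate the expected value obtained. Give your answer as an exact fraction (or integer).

E[X | Machine A] = (13 + 32 + 25 + 22 + 7 + 9)/6 = 18
E[X | Machine B] = (0 + 14 + 33 + 15 + 22)/5 = 84/5
E[X] = (6/7)·18 + (1/7)·84/5 = 624/35

624/35 dollars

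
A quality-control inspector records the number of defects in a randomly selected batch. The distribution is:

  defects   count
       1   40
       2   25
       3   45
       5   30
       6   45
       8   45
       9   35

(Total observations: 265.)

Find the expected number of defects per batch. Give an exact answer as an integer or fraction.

264/53

Total = 265, so P(defects=1) = 40/265, etc.
E[X] = (8/53)·1 + (5/53)·2 + (9/53)·3 + (6/53)·5 + (9/53)·6 + (9/53)·8 + (7/53)·9
     = 264/53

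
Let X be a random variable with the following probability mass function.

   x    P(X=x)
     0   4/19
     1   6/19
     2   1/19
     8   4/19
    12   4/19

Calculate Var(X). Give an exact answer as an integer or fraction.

8254/361

E[X] = (4/19)·0 + (6/19)·1 + (1/19)·2 + (4/19)·8 + (4/19)·12 = 88/19
E[X²] = (4/19)·0 + (6/19)·1 + (1/19)·4 + (4/19)·64 + (4/19)·144 = 842/19
Var(X) = 842/19 − (88/19)² = 8254/361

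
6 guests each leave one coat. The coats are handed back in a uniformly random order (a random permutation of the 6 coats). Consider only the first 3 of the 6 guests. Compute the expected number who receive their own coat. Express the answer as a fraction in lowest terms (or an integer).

Let Xᵢ = 1 if person i gets their own coat. For each i, P(Xᵢ=1) = 1/6.
By linearity of expectation, E[X₁+…+X_3] = 3·(1/6) = 1/2.

1/2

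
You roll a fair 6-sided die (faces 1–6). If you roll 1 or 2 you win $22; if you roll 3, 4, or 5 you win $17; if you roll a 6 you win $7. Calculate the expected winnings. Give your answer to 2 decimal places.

$17.00

E[payout] = (1/6)·7 + (1/2)·17 + (1/3)·22 = 17
≈ $17.00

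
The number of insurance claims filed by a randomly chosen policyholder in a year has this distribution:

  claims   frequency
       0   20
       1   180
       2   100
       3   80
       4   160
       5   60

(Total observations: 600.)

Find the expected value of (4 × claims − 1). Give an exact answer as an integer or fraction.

47/5

Total = 600, so P(claims=0) = 20/600, etc.
E[4x-1] = (1/30)·(-1) + (3/10)·3 + (1/6)·7 + (2/15)·11 + (4/15)·15 + (1/10)·19
     = 47/5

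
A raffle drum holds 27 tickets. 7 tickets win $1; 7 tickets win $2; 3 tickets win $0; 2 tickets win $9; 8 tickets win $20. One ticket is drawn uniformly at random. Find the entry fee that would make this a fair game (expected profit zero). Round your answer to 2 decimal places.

$7.37

E[payout] = (7/27)·1 + (7/27)·2 + (3/27)·0 + (2/27)·9 + (8/27)·20 = 199/27
Fair fee = E[payout] = 199/27 ≈ $7.37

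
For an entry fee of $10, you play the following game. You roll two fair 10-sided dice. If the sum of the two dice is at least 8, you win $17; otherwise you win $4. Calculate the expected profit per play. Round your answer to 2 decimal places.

E[payout] = (21/100)·4 + (79/100)·17 = 1427/100
Expected profit = 1427/100 − 10 = 427/100 ≈ $4.27

$4.27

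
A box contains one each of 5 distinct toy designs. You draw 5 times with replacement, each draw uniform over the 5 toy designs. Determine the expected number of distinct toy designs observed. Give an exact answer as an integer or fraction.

Let Xⱼ=1 if type j appears at least once. P(Xⱼ=1) = 1 − ((5−1)/5)^5 = 2101/3125.
E[#distinct] = 5·2101/3125 = 2101/625.

2101/625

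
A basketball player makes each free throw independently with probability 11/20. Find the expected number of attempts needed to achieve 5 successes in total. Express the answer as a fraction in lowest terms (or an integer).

100/11

By linearity (sum of 5 independent geometric waits), E[trials] = 5/p = 5/(11/20) = 100/11.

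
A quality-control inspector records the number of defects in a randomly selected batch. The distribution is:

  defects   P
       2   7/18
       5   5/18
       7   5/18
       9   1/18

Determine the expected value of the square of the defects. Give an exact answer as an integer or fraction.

E[X²] = (7/18)·4 + (5/18)·25 + (5/18)·49 + (1/18)·81
     = 479/18

479/18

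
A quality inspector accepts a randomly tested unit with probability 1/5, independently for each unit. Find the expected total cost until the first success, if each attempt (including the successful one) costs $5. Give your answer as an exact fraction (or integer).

E[#attempts] = 1/p = 5; E[cost] = 5·5 = 25.

$25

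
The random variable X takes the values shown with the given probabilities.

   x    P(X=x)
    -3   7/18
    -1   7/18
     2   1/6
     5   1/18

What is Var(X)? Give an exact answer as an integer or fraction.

1637/324

E[X] = (7/18)·(-3) + (7/18)·(-1) + (1/6)·2 + (1/18)·5 = -17/18
E[X²] = (7/18)·9 + (7/18)·1 + (1/6)·4 + (1/18)·25 = 107/18
Var(X) = 107/18 − (-17/18)² = 1637/324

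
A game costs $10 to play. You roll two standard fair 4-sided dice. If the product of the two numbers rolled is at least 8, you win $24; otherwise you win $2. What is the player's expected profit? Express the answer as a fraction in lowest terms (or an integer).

E[payout] = (5/8)·2 + (3/8)·24 = 41/4
Expected profit = 41/4 − 10 = 1/4

1/4 dollars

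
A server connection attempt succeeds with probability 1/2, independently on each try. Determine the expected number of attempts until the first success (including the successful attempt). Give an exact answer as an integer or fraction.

2

For a geometric distribution, E[trials] = 1/p = 1/(1/2) = 2.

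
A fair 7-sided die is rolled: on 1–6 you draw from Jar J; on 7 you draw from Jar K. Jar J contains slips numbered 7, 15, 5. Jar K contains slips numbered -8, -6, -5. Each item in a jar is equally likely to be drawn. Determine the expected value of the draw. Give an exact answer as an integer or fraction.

E[X | Jar J] = (7 + 15 + 5)/3 = 9
E[X | Jar K] = (-8 − 6 − 5)/3 = -19/3
E[X] = (6/7)·9 + (1/7)·(-19/3) = 143/21

143/21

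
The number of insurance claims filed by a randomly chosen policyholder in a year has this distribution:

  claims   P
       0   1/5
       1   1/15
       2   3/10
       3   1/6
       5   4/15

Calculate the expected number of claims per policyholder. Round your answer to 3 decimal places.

2.500

E[X] = (1/5)·0 + (1/15)·1 + (3/10)·2 + (1/6)·3 + (4/15)·5
     = 5/2 ≈ 2.500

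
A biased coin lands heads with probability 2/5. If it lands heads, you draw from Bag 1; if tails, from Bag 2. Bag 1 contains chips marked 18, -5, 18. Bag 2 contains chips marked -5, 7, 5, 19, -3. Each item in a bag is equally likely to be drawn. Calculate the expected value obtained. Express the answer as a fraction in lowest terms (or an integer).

517/75

E[X | Bag 1] = (18 − 5 + 18)/3 = 31/3
E[X | Bag 2] = (-5 + 7 + 5 + 19 − 3)/5 = 23/5
E[X] = (2/5)·31/3 + (3/5)·23/5 = 517/75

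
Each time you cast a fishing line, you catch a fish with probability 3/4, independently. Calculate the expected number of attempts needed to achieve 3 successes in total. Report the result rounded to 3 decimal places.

By linearity (sum of 3 independent geometric waits), E[trials] = 3/p = 3/(3/4) = 4.
≈ 4.000

4.000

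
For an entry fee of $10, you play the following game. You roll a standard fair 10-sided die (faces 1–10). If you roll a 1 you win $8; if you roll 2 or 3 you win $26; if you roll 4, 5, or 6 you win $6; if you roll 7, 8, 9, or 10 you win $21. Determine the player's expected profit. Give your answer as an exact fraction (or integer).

E[payout] = (3/10)·6 + (1/10)·8 + (2/5)·21 + (1/5)·26 = 81/5
Expected profit = 81/5 − 10 = 31/5

31/5 dollars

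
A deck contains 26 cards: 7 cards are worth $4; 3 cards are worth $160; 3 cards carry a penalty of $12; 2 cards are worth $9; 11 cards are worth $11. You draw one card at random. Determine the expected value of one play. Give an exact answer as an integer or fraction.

47/2 dollars

E[payout] = (7/26)·4 + (3/26)·160 + (3/26)·(-12) + (2/26)·9 + (11/26)·11 = 47/2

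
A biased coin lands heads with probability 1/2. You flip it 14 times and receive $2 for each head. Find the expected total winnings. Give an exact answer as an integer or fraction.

$14

E[#heads] = 14·1/2 = 7 (linearity over flips).
E[winnings] = 2·7 = 14.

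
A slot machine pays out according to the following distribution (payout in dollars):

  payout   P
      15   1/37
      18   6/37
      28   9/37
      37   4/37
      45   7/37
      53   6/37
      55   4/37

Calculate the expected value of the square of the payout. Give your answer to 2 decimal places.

1562.97

E[X²] = (1/37)·225 + (6/37)·324 + (9/37)·784 + (4/37)·1369 + (7/37)·2025 + (6/37)·2809 + (4/37)·3025
     = 57830/37 ≈ 1562.97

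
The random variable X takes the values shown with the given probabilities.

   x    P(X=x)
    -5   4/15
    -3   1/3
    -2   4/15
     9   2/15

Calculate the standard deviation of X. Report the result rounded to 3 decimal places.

4.331

E[X] = -5/3, E[X²] = 323/15
Var(X) = E[X²] − (E[X])² = 323/15 − 25/9 = 844/45
SD(X) = √(844/45) ≈ 4.331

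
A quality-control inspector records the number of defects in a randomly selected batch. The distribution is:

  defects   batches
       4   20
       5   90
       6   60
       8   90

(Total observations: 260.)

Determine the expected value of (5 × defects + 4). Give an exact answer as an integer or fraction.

909/26

Total = 260, so P(defects=4) = 20/260, etc.
E[5x+4] = (1/13)·24 + (9/26)·29 + (3/13)·34 + (9/26)·44
     = 909/26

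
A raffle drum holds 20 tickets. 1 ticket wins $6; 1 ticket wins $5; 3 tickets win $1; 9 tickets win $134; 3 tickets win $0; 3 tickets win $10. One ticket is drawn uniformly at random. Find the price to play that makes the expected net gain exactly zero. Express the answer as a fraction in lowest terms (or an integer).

E[payout] = (1/20)·6 + (1/20)·5 + (3/20)·1 + (9/20)·134 + (3/20)·0 + (3/20)·10 = 125/2
Fair fee = E[payout] = 125/2

125/2 dollars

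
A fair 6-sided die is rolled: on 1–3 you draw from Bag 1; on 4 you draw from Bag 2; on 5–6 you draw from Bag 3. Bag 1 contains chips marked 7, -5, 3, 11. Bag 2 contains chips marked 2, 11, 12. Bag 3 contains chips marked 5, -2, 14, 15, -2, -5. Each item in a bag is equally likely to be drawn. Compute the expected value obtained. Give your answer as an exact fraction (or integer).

43/9

E[X | Bag 1] = (7 − 5 + 3 + 11)/4 = 4
E[X | Bag 2] = (2 + 11 + 12)/3 = 25/3
E[X | Bag 3] = (5 − 2 + 14 + 15 − 2 − 5)/6 = 25/6
E[X] = (1/2)·4 + (1/6)·25/3 + (1/3)·25/6 = 43/9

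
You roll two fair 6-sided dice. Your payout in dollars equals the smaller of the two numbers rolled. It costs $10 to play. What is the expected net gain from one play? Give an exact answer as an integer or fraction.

Distribution of the smaller of the two numbers rolled: 1 w.p. 11/36, 2 w.p. 1/4, 3 w.p. 7/36, 4 w.p. 5/36, 5 w.p. 1/12, 6 w.p. 1/36
E[payout] = (11/36)·1 + (1/4)·2 + (7/36)·3 + (5/36)·4 + (1/12)·5 + (1/36)·6 = 91/36
Expected profit = 91/36 − 10 = -269/36

-269/36 dollars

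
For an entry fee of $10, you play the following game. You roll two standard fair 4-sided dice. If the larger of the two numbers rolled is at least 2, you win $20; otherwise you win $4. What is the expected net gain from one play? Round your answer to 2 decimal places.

E[payout] = (1/16)·4 + (15/16)·20 = 19
Expected profit = 19 − 10 = 9 ≈ $9.00

$9.00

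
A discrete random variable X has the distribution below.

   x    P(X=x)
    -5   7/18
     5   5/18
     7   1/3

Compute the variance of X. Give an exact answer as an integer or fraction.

E[X] = (7/18)·(-5) + (5/18)·5 + (1/3)·7 = 16/9
E[X²] = (7/18)·25 + (5/18)·25 + (1/3)·49 = 33
Var(X) = 33 − (16/9)² = 2417/81

2417/81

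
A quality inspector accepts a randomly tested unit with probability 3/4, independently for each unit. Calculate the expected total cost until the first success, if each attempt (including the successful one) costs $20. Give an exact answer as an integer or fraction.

80/3 dollars

E[#attempts] = 1/p = 4/3; E[cost] = 20·4/3 = 80/3.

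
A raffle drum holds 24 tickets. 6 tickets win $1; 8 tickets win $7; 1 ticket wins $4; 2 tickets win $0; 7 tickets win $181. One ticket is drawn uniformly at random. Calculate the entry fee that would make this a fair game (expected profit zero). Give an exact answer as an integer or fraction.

1333/24 dollars

E[payout] = (6/24)·1 + (8/24)·7 + (1/24)·4 + (2/24)·0 + (7/24)·181 = 1333/24
Fair fee = E[payout] = 1333/24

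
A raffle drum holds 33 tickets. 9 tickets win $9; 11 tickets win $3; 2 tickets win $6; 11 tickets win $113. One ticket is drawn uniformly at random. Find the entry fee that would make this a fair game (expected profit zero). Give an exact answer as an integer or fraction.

1369/33 dollars

E[payout] = (9/33)·9 + (11/33)·3 + (2/33)·6 + (11/33)·113 = 1369/33
Fair fee = E[payout] = 1369/33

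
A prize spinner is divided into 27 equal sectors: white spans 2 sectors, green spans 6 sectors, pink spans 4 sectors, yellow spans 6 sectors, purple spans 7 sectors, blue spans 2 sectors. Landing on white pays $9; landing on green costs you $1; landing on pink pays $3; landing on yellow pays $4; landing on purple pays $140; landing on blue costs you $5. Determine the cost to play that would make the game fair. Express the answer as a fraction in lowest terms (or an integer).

1018/27 dollars

E[payout] = (2/27)·9 + (6/27)·(-1) + (4/27)·3 + (6/27)·4 + (7/27)·140 + (2/27)·(-5) = 1018/27
Fair fee = E[payout] = 1018/27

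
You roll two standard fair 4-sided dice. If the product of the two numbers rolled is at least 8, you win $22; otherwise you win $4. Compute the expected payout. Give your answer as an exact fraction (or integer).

E[payout] = (5/8)·4 + (3/8)·22 = 43/4

43/4 dollars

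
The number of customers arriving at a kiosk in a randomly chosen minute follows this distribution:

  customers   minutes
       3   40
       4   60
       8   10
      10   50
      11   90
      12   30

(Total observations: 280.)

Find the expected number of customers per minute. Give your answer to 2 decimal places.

Total = 280, so P(customers=3) = 40/280, etc.
E[X] = (1/7)·3 + (3/14)·4 + (1/28)·8 + (5/28)·10 + (9/28)·11 + (3/28)·12
     = 229/28 ≈ 8.18

8.18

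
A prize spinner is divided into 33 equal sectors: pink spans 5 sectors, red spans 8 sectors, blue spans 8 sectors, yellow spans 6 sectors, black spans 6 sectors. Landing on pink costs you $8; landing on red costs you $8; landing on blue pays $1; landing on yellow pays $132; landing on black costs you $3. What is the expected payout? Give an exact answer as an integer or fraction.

E[payout] = (5/33)·(-8) + (8/33)·(-8) + (8/33)·1 + (6/33)·132 + (6/33)·(-3) = 226/11

226/11 dollars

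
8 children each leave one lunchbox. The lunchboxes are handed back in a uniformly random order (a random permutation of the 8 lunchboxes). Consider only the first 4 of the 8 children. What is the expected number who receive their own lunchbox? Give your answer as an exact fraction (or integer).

1/2

Let Xᵢ = 1 if person i gets their own lunchbox. For each i, P(Xᵢ=1) = 1/8.
By linearity of expectation, E[X₁+…+X_4] = 4·(1/8) = 1/2.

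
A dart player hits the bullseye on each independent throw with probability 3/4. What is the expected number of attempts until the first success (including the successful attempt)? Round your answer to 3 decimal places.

1.333

For a geometric distribution, E[trials] = 1/p = 1/(3/4) = 4/3.
≈ 1.333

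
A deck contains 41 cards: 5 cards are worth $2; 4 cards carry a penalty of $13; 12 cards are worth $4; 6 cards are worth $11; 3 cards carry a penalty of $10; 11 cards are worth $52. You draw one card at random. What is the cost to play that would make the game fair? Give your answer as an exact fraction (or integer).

614/41 dollars

E[payout] = (5/41)·2 + (4/41)·(-13) + (12/41)·4 + (6/41)·11 + (3/41)·(-10) + (11/41)·52 = 614/41
Fair fee = E[payout] = 614/41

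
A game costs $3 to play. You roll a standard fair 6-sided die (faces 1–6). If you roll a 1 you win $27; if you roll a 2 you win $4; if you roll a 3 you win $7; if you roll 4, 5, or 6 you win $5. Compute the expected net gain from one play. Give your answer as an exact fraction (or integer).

E[payout] = (1/6)·4 + (1/2)·5 + (1/6)·7 + (1/6)·27 = 53/6
Expected profit = 53/6 − 3 = 35/6

35/6 dollars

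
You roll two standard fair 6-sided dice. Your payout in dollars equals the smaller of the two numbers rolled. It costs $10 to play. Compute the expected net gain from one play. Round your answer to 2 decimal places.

Distribution of the smaller of the two numbers rolled: 1 w.p. 11/36, 2 w.p. 1/4, 3 w.p. 7/36, 4 w.p. 5/36, 5 w.p. 1/12, 6 w.p. 1/36
E[payout] = (11/36)·1 + (1/4)·2 + (7/36)·3 + (5/36)·4 + (1/12)·5 + (1/36)·6 = 91/36
Expected profit = 91/36 − 10 = -269/36 ≈ -$7.47

-$7.47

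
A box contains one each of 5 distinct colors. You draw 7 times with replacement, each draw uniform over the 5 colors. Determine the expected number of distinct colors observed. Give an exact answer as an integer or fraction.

Let Xⱼ=1 if type j appears at least once. P(Xⱼ=1) = 1 − ((5−1)/5)^7 = 61741/78125.
E[#distinct] = 5·61741/78125 = 61741/15625.

61741/15625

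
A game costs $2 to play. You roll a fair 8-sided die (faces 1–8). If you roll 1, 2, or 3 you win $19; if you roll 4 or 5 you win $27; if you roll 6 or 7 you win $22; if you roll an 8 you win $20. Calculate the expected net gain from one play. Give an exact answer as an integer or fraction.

E[payout] = (3/8)·19 + (1/8)·20 + (1/4)·22 + (1/4)·27 = 175/8
Expected profit = 175/8 − 2 = 159/8

159/8 dollars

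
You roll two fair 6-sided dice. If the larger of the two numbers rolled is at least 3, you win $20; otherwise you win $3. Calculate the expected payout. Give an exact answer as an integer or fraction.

E[payout] = (1/9)·3 + (8/9)·20 = 163/9

163/9 dollars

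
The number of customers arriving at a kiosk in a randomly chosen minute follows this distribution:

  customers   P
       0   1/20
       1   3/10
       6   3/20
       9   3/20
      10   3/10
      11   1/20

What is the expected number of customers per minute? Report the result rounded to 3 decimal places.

E[X] = (1/20)·0 + (3/10)·1 + (3/20)·6 + (3/20)·9 + (3/10)·10 + (1/20)·11
     = 61/10 ≈ 6.100

6.100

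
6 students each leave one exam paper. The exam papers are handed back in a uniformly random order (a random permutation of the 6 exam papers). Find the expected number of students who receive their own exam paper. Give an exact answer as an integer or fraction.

1

Let Xᵢ = 1 if person i gets their own exam paper. For each i, P(Xᵢ=1) = 1/6.
By linearity of expectation, E[X₁+…+X_6] = 6·(1/6) = 1.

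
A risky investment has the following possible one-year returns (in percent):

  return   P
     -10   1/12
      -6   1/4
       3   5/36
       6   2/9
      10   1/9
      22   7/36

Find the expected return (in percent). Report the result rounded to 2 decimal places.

4.81

E[X] = (1/12)·(-10) + (1/4)·(-6) + (5/36)·3 + (2/9)·6 + (1/9)·10 + (7/36)·22
     = 173/36 ≈ 4.81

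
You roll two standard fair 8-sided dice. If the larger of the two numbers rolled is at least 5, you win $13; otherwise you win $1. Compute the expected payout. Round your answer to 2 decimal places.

$10.00

E[payout] = (1/4)·1 + (3/4)·13 = 10
≈ $10.00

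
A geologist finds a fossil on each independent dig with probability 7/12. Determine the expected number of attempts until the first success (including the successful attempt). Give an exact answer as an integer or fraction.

For a geometric distribution, E[trials] = 1/p = 1/(7/12) = 12/7.

12/7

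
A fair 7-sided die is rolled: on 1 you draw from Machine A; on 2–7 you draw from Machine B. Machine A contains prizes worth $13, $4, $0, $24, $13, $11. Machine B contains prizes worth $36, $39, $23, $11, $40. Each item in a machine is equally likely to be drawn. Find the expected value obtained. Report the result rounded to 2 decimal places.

E[X | Machine A] = (13 + 4 + 0 + 24 + 13 + 11)/6 = 65/6
E[X | Machine B] = (36 + 39 + 23 + 11 + 40)/5 = 149/5
E[X] = (1/7)·65/6 + (6/7)·149/5 = 5689/210 ≈ 27.09

$27.09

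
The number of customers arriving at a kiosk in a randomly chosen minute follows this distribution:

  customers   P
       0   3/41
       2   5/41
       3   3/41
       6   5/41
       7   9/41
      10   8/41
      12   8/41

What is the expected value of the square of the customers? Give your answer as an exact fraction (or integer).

E[X²] = (3/41)·0 + (5/41)·4 + (3/41)·9 + (5/41)·36 + (9/41)·49 + (8/41)·100 + (8/41)·144
     = 2620/41

2620/41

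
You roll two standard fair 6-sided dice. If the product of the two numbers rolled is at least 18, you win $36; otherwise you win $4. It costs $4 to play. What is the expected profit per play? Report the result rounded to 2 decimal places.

$8.89

E[payout] = (13/18)·4 + (5/18)·36 = 116/9
Expected profit = 116/9 − 4 = 80/9 ≈ $8.89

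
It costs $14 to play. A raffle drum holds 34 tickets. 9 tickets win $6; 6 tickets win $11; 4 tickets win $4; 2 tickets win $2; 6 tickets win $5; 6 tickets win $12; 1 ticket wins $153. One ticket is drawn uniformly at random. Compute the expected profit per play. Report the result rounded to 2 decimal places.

-$2.38

E[payout] = (9/34)·6 + (6/34)·11 + (4/34)·4 + (2/34)·2 + (6/34)·5 + (6/34)·12 + (1/34)·153 = 395/34
Expected profit = 395/34 − 14 = -81/34 ≈ -$2.38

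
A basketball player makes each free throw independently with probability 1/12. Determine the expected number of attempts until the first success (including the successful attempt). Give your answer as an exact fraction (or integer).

For a geometric distribution, E[trials] = 1/p = 1/(1/12) = 12.

12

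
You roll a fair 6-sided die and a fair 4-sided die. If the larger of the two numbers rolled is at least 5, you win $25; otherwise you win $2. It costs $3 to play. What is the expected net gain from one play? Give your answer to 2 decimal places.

E[payout] = (2/3)·2 + (1/3)·25 = 29/3
Expected profit = 29/3 − 3 = 20/3 ≈ $6.67

$6.67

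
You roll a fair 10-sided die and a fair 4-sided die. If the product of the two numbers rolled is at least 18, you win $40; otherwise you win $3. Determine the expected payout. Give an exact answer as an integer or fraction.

601/40 dollars

E[payout] = (27/40)·3 + (13/40)·40 = 601/40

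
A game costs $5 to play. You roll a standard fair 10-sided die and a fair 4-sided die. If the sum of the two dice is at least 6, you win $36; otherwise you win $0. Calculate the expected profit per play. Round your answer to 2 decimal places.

E[payout] = (1/4)·0 + (3/4)·36 = 27
Expected profit = 27 − 5 = 22 ≈ $22.00

$22.00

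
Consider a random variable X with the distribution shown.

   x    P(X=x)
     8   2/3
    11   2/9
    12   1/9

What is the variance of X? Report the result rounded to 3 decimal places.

E[X] = (2/3)·8 + (2/9)·11 + (1/9)·12 = 82/9
E[X²] = (2/3)·64 + (2/9)·121 + (1/9)·144 = 770/9
Var(X) = 770/9 − (82/9)² = 206/81 ≈ 2.543

2.543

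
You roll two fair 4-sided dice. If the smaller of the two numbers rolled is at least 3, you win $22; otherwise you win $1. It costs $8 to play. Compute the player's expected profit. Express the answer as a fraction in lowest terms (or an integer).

E[payout] = (3/4)·1 + (1/4)·22 = 25/4
Expected profit = 25/4 − 8 = -7/4

-7/4 dollars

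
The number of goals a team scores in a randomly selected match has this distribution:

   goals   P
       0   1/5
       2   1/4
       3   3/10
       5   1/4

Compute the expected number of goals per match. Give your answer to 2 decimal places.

2.65

E[X] = (1/5)·0 + (1/4)·2 + (3/10)·3 + (1/4)·5
     = 53/20 ≈ 2.65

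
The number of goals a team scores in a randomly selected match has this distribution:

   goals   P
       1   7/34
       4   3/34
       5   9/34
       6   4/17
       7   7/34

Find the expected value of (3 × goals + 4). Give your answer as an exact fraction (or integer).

619/34

E[3x+4] = (7/34)·7 + (3/34)·16 + (9/34)·19 + (4/17)·22 + (7/34)·25
     = 619/34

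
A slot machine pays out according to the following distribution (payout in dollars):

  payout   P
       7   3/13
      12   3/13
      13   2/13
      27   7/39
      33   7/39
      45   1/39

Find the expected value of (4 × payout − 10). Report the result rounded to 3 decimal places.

63.231

E[4x-10] = (3/13)·18 + (3/13)·38 + (2/13)·42 + (7/39)·98 + (7/39)·122 + (1/39)·170
     = 822/13 ≈ 63.231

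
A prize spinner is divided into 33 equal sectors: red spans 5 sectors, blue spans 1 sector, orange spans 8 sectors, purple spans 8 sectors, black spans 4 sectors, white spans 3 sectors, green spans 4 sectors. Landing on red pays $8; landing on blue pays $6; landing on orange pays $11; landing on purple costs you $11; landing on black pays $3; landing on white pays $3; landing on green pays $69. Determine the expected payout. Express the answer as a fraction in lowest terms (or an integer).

E[payout] = (5/33)·8 + (1/33)·6 + (8/33)·11 + (8/33)·(-11) + (4/33)·3 + (3/33)·3 + (4/33)·69 = 343/33

343/33 dollars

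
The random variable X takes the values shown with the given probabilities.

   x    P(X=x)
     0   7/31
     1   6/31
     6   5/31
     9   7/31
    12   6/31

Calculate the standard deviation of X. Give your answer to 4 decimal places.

4.6619

E[X] = 171/31, E[X²] = 1617/31
Var(X) = E[X²] − (E[X])² = 1617/31 − 29241/961 = 20886/961
SD(X) = √(20886/961) ≈ 4.6619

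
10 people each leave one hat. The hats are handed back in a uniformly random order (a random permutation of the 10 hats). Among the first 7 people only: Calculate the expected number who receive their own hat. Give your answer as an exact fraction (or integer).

Let Xᵢ = 1 if person i gets their own hat. For each i, P(Xᵢ=1) = 1/10.
By linearity of expectation, E[X₁+…+X_7] = 7·(1/10) = 7/10.

7/10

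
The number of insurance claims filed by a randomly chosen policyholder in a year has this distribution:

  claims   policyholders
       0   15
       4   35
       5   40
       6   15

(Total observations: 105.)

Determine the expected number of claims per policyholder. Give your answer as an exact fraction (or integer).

Total = 105, so P(claims=0) = 15/105, etc.
E[X] = (1/7)·0 + (1/3)·4 + (8/21)·5 + (1/7)·6
     = 86/21

86/21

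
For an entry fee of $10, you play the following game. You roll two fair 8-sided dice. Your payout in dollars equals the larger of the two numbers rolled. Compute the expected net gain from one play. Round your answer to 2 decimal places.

-$4.19

Distribution of the larger of the two numbers rolled: 1 w.p. 1/64, 2 w.p. 3/64, 3 w.p. 5/64, 4 w.p. 7/64, 5 w.p. 9/64, 6 w.p. 11/64, …
E[payout] = (1/64)·1 + (3/64)·2 + (5/64)·3 + (7/64)·4 + (9/64)·5 + (11/64)·6 + (13/64)·7 + (15/64)·8 = 93/16
Expected profit = 93/16 − 10 = -67/16 ≈ -$4.19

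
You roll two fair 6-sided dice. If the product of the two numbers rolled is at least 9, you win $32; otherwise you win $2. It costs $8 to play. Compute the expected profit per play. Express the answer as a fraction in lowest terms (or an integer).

32/3 dollars

E[payout] = (4/9)·2 + (5/9)·32 = 56/3
Expected profit = 56/3 − 8 = 32/3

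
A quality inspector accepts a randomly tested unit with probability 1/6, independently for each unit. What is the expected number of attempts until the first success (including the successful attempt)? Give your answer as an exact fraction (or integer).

6

For a geometric distribution, E[trials] = 1/p = 1/(1/6) = 6.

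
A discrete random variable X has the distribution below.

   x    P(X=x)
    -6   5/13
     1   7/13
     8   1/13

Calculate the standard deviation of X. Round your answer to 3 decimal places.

E[X] = -15/13, E[X²] = 251/13
Var(X) = E[X²] − (E[X])² = 251/13 − 225/169 = 3038/169
SD(X) = √(3038/169) ≈ 4.240

4.240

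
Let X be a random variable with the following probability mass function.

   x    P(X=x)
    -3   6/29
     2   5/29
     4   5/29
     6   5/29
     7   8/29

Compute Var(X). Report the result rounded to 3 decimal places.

E[X] = (6/29)·(-3) + (5/29)·2 + (5/29)·4 + (5/29)·6 + (8/29)·7 = 98/29
E[X²] = (6/29)·9 + (5/29)·4 + (5/29)·16 + (5/29)·36 + (8/29)·49 = 726/29
Var(X) = 726/29 − (98/29)² = 11450/841 ≈ 13.615

13.615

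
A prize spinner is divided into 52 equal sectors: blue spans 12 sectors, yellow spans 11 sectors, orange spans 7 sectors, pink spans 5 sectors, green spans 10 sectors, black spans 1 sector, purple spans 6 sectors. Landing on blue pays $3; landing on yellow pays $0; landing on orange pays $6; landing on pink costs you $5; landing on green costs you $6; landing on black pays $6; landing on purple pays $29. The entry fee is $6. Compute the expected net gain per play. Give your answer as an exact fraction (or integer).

E[payout] = (12/52)·3 + (11/52)·0 + (7/52)·6 + (5/52)·(-5) + (10/52)·(-6) + (1/52)·6 + (6/52)·29 = 173/52
Expected profit = 173/52 − 6 = -139/52

-139/52 dollars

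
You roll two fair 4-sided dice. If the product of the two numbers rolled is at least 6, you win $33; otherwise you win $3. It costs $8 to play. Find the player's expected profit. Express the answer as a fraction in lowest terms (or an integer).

$10

E[payout] = (1/2)·3 + (1/2)·33 = 18
Expected profit = 18 − 8 = 10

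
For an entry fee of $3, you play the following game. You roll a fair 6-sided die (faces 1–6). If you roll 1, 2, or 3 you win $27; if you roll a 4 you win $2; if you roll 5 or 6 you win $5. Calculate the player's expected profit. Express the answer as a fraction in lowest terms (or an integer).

25/2 dollars

E[payout] = (1/6)·2 + (1/3)·5 + (1/2)·27 = 31/2
Expected profit = 31/2 − 3 = 25/2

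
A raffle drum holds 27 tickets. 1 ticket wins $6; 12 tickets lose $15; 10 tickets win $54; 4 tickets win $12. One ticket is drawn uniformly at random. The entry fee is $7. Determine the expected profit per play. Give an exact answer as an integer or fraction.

25/3 dollars

E[payout] = (1/27)·6 + (12/27)·(-15) + (10/27)·54 + (4/27)·12 = 46/3
Expected profit = 46/3 − 7 = 25/3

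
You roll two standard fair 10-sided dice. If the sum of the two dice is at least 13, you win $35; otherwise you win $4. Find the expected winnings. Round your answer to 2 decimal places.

E[payout] = (16/25)·4 + (9/25)·35 = 379/25
≈ $15.16

$15.16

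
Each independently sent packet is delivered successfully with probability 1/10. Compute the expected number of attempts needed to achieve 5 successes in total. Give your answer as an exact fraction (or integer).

By linearity (sum of 5 independent geometric waits), E[trials] = 5/p = 5/(1/10) = 50.

50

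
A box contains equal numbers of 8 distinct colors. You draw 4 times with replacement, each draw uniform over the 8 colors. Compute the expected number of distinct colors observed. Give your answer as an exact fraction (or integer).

Let Xⱼ=1 if type j appears at least once. P(Xⱼ=1) = 1 − ((8−1)/8)^4 = 1695/4096.
E[#distinct] = 8·1695/4096 = 1695/512.

1695/512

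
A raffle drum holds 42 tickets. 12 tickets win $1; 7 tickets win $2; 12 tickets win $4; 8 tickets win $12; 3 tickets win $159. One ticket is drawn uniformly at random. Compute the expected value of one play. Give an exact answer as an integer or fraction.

E[payout] = (12/42)·1 + (7/42)·2 + (12/42)·4 + (8/42)·12 + (3/42)·159 = 647/42

647/42 dollars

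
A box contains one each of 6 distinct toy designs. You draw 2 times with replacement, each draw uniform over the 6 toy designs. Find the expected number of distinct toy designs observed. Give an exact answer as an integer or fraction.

Let Xⱼ=1 if type j appears at least once. P(Xⱼ=1) = 1 − ((6−1)/6)^2 = 11/36.
E[#distinct] = 6·11/36 = 11/6.

11/6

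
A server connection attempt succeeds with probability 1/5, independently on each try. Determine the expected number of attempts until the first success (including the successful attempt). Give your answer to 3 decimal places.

5.000

For a geometric distribution, E[trials] = 1/p = 1/(1/5) = 5.
≈ 5.000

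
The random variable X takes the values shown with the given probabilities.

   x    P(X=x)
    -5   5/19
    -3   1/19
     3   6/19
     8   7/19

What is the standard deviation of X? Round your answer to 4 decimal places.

E[X] = 46/19, E[X²] = 636/19
Var(X) = E[X²] − (E[X])² = 636/19 − 2116/361 = 9968/361
SD(X) = √(9968/361) ≈ 5.2547

5.2547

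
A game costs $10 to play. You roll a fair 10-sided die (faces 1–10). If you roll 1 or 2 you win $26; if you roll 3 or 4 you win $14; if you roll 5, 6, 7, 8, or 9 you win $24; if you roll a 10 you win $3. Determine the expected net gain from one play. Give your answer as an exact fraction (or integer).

103/10 dollars

E[payout] = (1/10)·3 + (1/5)·14 + (1/2)·24 + (1/5)·26 = 203/10
Expected profit = 203/10 − 10 = 103/10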